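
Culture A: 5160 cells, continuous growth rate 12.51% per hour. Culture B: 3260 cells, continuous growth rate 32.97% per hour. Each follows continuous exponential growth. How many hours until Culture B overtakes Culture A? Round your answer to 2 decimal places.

5160·e^(0.1251t) = 3260·e^(0.3297t)
5160/3260 = e^((0.3297 − 0.1251)t) → ln(1.58282) = 0.2046·t
t = 0.45921 / 0.2046

t ≈ 2.24 hours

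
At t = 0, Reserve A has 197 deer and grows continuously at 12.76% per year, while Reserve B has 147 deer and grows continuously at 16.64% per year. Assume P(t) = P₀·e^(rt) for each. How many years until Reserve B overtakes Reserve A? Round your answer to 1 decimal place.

t ≈ 7.5 years

197·e^(0.1276t) = 147·e^(0.1664t)
197/147 = e^((0.1664 − 0.1276)t) → ln(1.34014) = 0.0388·t
t = 0.29277 / 0.0388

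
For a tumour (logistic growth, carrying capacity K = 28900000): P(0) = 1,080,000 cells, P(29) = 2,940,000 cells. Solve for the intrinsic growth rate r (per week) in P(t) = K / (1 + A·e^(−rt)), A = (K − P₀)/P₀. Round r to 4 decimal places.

A = (28900000 − 1080000)/1080000 = 25.75926
2940000 = 28900000/(1 + 25.75926·e^(−r·29)) → e^(−29r) = (9.82993 − 1)/25.75926 = 0.342787
r = −ln(0.342787)/29 = 1.07065/29

r ≈ 0.0369 per week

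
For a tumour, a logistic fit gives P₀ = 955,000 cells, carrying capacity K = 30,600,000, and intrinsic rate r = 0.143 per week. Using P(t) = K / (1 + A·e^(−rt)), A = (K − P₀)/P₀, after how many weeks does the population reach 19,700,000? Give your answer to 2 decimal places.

A = (30600000 − 955000)/955000 = 31.04188
19700000 = 30600000/(1 + 31.04188·e^(−0.143t)) → 1 + 31.04188·e^(−0.143t) = 1.5533
e^(−0.143t) = 0.017824 → t = ln(56.10322)/0.143 = 4.02719/0.143

t ≈ 28.16 weeks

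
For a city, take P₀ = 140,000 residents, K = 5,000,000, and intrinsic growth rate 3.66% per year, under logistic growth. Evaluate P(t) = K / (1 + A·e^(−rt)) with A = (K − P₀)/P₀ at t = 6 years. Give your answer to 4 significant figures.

A = (5000000 − 140000)/140000 = 34.71429
P(6) = 5000000 / (1 + 34.71429·e^(−0.0366·6)) = 5000000 / (1 + 34.71429·0.80284)
= 5000000 / 28.87001 ≈ 173190.09

≈ 173,200 residents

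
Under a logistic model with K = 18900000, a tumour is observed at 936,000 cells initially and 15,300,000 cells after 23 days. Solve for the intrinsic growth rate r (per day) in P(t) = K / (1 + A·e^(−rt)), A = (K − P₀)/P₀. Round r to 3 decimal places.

A = (18900000 − 936000)/936000 = 19.19231
15300000 = 18900000/(1 + 19.19231·e^(−r·23)) → e^(−23r) = (1.23529 − 1)/19.19231 = 0.01226
r = −ln(0.01226)/23 = 4.40143/23

r ≈ 0.191 per day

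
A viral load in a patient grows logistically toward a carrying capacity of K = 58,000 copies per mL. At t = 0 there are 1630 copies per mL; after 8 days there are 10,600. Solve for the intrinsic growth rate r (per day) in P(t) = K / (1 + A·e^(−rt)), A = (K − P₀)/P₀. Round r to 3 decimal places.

A = (58000 − 1630)/1630 = 34.58282
10600 = 58000/(1 + 34.58282·e^(−r·8)) → e^(−8r) = (5.4717 − 1)/34.58282 = 0.129304
r = −ln(0.129304)/8 = 2.04559/8

r ≈ 0.256 per day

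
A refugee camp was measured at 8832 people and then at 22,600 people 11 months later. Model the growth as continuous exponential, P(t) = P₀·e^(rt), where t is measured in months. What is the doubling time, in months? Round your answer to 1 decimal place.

r = ln(22600/8832) / 11 = ln(2.55888) / 11 ≈ 0.085415 per month
doubling time = ln 2 / |r| = 0.69315 / 0.085415

doubling time ≈ 8.1 months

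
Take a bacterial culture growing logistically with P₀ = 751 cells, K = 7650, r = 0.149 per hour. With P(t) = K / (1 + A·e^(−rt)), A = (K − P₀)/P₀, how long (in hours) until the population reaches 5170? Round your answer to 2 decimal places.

A = (7650 − 751)/751 = 9.18642
5170 = 7650/(1 + 9.18642·e^(−0.149t)) → 1 + 9.18642·e^(−0.149t) = 1.47969
e^(−0.149t) = 0.052217 → t = ln(19.15072)/0.149 = 2.95234/0.149

t ≈ 19.81 hours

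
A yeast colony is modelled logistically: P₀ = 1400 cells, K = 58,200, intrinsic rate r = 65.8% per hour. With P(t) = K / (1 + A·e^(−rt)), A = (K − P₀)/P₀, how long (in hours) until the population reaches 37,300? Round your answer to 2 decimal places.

A = (58200 − 1400)/1400 = 40.57143
37300 = 58200/(1 + 40.57143·e^(−0.658t)) → 1 + 40.57143·e^(−0.658t) = 1.56032
e^(−0.658t) = 0.013811 → t = ln(72.40738)/0.658 = 4.28231/0.658

t ≈ 6.51 hours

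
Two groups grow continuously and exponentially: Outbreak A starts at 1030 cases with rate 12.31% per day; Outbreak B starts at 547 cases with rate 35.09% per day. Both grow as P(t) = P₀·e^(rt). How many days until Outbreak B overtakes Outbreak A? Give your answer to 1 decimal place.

t ≈ 2.8 days

1030·e^(0.1231t) = 547·e^(0.3509t)
1030/547 = e^((0.3509 − 0.1231)t) → ln(1.883) = 0.2278·t
t = 0.63287 / 0.2278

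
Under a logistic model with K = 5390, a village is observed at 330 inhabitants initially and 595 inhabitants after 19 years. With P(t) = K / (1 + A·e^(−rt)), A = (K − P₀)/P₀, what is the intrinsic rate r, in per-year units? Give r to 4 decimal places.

A = (5390 − 330)/330 = 15.33333
595 = 5390/(1 + 15.33333·e^(−r·19)) → e^(−19r) = (9.05882 − 1)/15.33333 = 0.525575
r = −ln(0.525575)/19 = 0.64326/19

r ≈ 0.0339 per year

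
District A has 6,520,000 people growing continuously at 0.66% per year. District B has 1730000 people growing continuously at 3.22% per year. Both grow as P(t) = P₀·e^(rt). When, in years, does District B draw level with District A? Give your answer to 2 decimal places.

t ≈ 51.83 years

6520000·e^(0.0066t) = 1730000·e^(0.0322t)
6520000/1730000 = e^((0.0322 − 0.0066)t) → ln(3.76879) = 0.0256·t
t = 1.32675 / 0.0256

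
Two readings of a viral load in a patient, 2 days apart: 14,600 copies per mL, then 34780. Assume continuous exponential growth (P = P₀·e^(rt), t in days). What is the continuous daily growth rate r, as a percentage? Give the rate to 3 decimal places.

r ≈ 43.401% per day

34780 = 14600 · e^(r·2)
e^(2r) = 34780/14600 = 2.38219
r = ln(2.38219) / 2 = 0.86802 / 2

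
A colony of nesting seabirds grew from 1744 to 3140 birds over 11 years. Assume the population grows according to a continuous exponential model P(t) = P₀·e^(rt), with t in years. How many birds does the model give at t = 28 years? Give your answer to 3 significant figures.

r = ln(3140/1744) / 11 ≈ 0.053458 per year
P(28) = 1744 · e^(0.053458·28) = 1744 · 4.46752 ≈ 7791.35

≈ 7,790 birds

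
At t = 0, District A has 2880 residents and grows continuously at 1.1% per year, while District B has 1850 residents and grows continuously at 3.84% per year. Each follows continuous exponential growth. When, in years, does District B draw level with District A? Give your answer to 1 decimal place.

2880·e^(0.011t) = 1850·e^(0.0384t)
2880/1850 = e^((0.0384 − 0.011)t) → ln(1.55676) = 0.0274·t
t = 0.4426 / 0.0274

t ≈ 16.2 years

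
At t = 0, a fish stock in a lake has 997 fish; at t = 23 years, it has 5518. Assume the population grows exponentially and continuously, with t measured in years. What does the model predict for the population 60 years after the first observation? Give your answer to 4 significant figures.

r = ln(5518/997) / 23 ≈ 0.074392 per year
P(60) = 997 · e^(0.074392·60) = 997 · 86.79338 ≈ 86533

≈ 86,530 fish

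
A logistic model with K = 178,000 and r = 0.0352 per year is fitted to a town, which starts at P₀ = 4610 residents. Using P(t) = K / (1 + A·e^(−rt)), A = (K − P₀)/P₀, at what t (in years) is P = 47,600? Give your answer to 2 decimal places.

t ≈ 74.42 years

A = (178000 − 4610)/4610 = 37.61171
47600 = 178000/(1 + 37.61171·e^(−0.0352t)) → 1 + 37.61171·e^(−0.0352t) = 3.7395
e^(−0.0352t) = 0.072836 → t = ln(13.72943)/0.0352 = 2.61954/0.0352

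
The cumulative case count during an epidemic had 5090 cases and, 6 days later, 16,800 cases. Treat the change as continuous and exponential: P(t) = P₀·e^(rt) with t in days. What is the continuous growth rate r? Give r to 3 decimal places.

r ≈ 0.199 per day

16800 = 5090 · e^(r·6)
e^(6r) = 16800/5090 = 3.30059
r = ln(3.30059) / 6 = 1.1941 / 6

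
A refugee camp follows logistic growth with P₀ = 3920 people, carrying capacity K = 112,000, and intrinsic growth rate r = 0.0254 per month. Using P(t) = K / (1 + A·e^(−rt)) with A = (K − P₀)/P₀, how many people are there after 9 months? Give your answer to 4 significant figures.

≈ 4,883 people

A = (112000 − 3920)/3920 = 27.57143
P(9) = 112000 / (1 + 27.57143·e^(−0.0254·9)) = 112000 / (1 + 27.57143·0.795647)
= 112000 / 22.93712 ≈ 4882.92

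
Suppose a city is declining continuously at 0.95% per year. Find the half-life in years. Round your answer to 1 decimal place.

half-life = ln(2) / |r| = 0.69315 / 0.0095

half-life ≈ 73.0 years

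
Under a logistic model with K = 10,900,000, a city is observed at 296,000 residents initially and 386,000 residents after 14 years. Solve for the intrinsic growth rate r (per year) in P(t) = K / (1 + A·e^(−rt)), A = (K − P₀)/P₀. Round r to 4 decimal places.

A = (10900000 − 296000)/296000 = 35.82432
386000 = 10900000/(1 + 35.82432·e^(−r·14)) → e^(−14r) = (28.23834 − 1)/35.82432 = 0.760331
r = −ln(0.760331)/14 = 0.274/14

r ≈ 0.0196 per year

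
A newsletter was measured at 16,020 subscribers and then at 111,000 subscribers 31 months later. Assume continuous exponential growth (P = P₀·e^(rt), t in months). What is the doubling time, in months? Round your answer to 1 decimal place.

doubling time ≈ 11.1 months

r = ln(111000/16020) / 31 = ln(6.92884) / 31 ≈ 0.062442 per month
doubling time = ln 2 / |r| = 0.69315 / 0.062442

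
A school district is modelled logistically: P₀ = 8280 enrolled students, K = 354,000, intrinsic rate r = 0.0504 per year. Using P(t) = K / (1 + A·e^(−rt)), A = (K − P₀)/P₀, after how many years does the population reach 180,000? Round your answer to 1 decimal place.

A = (354000 − 8280)/8280 = 41.75362
180000 = 354000/(1 + 41.75362·e^(−0.0504t)) → 1 + 41.75362·e^(−0.0504t) = 1.96667
e^(−0.0504t) = 0.023152 → t = ln(43.1934)/0.0504 = 3.76569/0.0504

t ≈ 74.7 years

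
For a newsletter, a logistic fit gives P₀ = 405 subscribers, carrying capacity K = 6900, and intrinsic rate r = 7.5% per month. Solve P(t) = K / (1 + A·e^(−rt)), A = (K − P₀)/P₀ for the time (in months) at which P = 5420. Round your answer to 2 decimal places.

t ≈ 54.31 months

A = (6900 − 405)/405 = 16.03704
5420 = 6900/(1 + 16.03704·e^(−0.075t)) → 1 + 16.03704·e^(−0.075t) = 1.27306
e^(−0.075t) = 0.017027 → t = ln(58.73023)/0.075 = 4.07295/0.075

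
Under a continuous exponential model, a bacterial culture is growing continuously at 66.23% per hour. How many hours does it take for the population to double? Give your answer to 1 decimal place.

doubling time ≈ 1.0 hours

doubling time = ln(2) / |r| = 0.69315 / 0.6623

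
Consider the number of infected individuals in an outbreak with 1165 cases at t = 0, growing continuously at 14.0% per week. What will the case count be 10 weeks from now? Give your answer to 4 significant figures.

P(10) = 1165 · e^(0.14·10) = 1165 · e^(1.4)
= 1165 · 4.0552 ≈ 4724.31

≈ 4,724 cases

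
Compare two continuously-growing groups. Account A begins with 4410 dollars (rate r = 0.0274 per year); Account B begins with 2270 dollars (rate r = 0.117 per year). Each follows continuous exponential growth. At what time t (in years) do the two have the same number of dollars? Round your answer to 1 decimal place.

t ≈ 7.4 years

4410·e^(0.0274t) = 2270·e^(0.117t)
4410/2270 = e^((0.117 − 0.0274)t) → ln(1.94273) = 0.0896·t
t = 0.66409 / 0.0896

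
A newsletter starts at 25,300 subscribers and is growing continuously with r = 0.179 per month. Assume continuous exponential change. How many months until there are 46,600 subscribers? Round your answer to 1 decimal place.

t ≈ 3.4 months

46600 = 25300 · e^(0.179·t)
t = ln(46600/25300) / 0.179 = ln(1.8419) / 0.179 = 0.6108 / 0.179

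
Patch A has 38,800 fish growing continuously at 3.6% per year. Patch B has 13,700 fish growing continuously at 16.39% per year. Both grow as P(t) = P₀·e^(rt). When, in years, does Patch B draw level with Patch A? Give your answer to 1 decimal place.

38800·e^(0.036t) = 13700·e^(0.1639t)
38800/13700 = e^((0.1639 − 0.036)t) → ln(2.83212) = 0.1279·t
t = 1.04102 / 0.1279

t ≈ 8.1 years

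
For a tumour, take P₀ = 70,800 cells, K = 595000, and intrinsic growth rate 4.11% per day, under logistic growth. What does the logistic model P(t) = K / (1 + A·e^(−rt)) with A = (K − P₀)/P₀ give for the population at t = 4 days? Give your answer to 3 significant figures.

A = (595000 − 70800)/70800 = 7.40395
P(4) = 595000 / (1 + 7.40395·e^(−0.0411·4)) = 595000 / (1 + 7.40395·0.848403)
= 595000 / 7.28153 ≈ 81713.55

≈ 81,700 cells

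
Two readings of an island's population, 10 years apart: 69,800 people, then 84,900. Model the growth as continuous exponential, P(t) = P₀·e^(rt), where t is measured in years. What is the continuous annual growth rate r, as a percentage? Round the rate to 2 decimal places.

84900 = 69800 · e^(r·10)
e^(10r) = 84900/69800 = 1.21633
r = ln(1.21633) / 10 = 0.19584 / 10

r ≈ 1.96% per year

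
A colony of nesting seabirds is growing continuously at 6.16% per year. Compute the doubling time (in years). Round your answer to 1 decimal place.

doubling time = ln(2) / |r| = 0.69315 / 0.0616

doubling time ≈ 11.3 years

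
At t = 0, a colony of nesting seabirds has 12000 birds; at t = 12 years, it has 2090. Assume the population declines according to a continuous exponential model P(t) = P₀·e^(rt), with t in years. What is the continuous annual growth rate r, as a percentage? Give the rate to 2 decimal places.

r ≈ -14.56% per year

2090 = 12000 · e^(r·12)
e^(12r) = 2090/12000 = 0.17417
r = ln(0.17417) / 12 = -1.74774 / 12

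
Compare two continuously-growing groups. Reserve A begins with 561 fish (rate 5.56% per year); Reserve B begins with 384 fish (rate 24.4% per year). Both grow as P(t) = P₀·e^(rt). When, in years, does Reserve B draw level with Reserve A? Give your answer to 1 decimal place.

t ≈ 2.0 years

561·e^(0.0556t) = 384·e^(0.244t)
561/384 = e^((0.244 − 0.0556)t) → ln(1.46094) = 0.1884·t
t = 0.37908 / 0.1884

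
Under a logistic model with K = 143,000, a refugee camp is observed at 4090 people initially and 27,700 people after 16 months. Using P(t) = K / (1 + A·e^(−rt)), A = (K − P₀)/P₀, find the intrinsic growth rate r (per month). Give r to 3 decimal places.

r ≈ 0.131 per month

A = (143000 − 4090)/4090 = 33.96333
27700 = 143000/(1 + 33.96333·e^(−r·16)) → e^(−16r) = (5.16245 − 1)/33.96333 = 0.122557
r = −ln(0.122557)/16 = 2.09918/16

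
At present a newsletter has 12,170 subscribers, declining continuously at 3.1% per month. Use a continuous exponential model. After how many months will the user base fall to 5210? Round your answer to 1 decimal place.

t ≈ 27.4 months

5210 = 12170 · e^(-0.031·t)
t = ln(5210/12170) / -0.031 = ln(0.4281) / -0.031 = -0.84839 / -0.031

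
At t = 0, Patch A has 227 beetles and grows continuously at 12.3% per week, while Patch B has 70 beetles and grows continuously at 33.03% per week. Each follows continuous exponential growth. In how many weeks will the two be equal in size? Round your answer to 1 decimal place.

t ≈ 5.7 weeks

227·e^(0.123t) = 70·e^(0.3303t)
227/70 = e^((0.3303 − 0.123)t) → ln(3.24286) = 0.2073·t
t = 1.17645 / 0.2073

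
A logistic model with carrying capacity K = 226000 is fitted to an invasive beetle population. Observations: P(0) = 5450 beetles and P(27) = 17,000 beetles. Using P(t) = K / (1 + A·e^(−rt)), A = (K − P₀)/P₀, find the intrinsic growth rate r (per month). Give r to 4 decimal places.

A = (226000 − 5450)/5450 = 40.46789
17000 = 226000/(1 + 40.46789·e^(−r·27)) → e^(−27r) = (13.29412 − 1)/40.46789 = 0.303799
r = −ln(0.303799)/27 = 1.19139/27

r ≈ 0.0441 per month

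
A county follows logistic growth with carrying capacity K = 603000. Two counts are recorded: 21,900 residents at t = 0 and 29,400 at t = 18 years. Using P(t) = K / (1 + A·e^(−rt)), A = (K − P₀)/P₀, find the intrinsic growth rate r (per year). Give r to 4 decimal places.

r ≈ 0.0171 per year

A = (603000 − 21900)/21900 = 26.53425
29400 = 603000/(1 + 26.53425·e^(−r·18)) → e^(−18r) = (20.5102 − 1)/26.53425 = 0.735284
r = −ln(0.735284)/18 = 0.3075/18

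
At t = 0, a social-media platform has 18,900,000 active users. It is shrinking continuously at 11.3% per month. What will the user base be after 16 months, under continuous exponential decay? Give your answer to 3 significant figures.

≈ 3,100,000 active users

P(16) = 18900000 · e^(-0.113·16) = 18900000 · e^(-1.808)
= 18900000 · 0.16398 ≈ 3099255.5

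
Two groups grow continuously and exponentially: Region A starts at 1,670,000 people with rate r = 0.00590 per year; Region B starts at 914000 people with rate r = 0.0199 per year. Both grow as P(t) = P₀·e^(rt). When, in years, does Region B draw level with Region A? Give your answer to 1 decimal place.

1670000·e^(0.0059t) = 914000·e^(0.0199t)
1670000/914000 = e^((0.0199 − 0.0059)t) → ln(1.82713) = 0.014·t
t = 0.60275 / 0.014

t ≈ 43.1 years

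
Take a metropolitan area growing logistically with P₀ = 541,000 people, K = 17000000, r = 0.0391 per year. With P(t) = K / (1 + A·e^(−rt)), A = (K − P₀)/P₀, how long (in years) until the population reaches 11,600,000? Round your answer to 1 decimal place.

A = (17000000 − 541000)/541000 = 30.42329
11600000 = 17000000/(1 + 30.42329·e^(−0.0391t)) → 1 + 30.42329·e^(−0.0391t) = 1.46552
e^(−0.0391t) = 0.015301 → t = ln(65.35373)/0.0391 = 4.17981/0.0391

t ≈ 106.9 years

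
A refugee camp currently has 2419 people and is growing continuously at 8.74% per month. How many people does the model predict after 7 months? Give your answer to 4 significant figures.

P(7) = 2419 · e^(0.0874·7) = 2419 · e^(0.6118)
= 2419 · 1.84375 ≈ 4460.02

≈ 4,460 people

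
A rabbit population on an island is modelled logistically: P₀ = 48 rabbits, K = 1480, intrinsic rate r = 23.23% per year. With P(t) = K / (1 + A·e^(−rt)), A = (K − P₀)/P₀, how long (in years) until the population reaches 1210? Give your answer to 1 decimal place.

t ≈ 21.1 years

A = (1480 − 48)/48 = 29.83333
1210 = 1480/(1 + 29.83333·e^(−0.2323t)) → 1 + 29.83333·e^(−0.2323t) = 1.22314
e^(−0.2323t) = 0.00748 → t = ln(133.69753)/0.2323 = 4.89558/0.2323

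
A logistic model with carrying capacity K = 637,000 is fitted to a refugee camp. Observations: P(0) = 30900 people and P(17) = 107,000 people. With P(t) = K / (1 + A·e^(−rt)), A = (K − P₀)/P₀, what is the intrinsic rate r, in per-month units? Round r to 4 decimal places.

A = (637000 − 30900)/30900 = 19.61489
107000 = 637000/(1 + 19.61489·e^(−r·17)) → e^(−17r) = (5.95327 − 1)/19.61489 = 0.252526
r = −ln(0.252526)/17 = 1.37624/17

r ≈ 0.0810 per month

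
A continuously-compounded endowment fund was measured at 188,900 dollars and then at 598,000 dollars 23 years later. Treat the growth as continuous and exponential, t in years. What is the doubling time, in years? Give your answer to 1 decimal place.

r = ln(598000/188900) / 23 = ln(3.1657) / 23 ≈ 0.050103 per year
doubling time = ln 2 / |r| = 0.69315 / 0.050103

doubling time ≈ 13.8 years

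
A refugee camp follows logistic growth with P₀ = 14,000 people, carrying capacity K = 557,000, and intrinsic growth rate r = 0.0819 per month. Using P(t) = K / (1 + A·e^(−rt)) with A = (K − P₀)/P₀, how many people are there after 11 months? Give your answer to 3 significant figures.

≈ 33,200 people

A = (557000 − 14000)/14000 = 38.78571
P(11) = 557000 / (1 + 38.78571·e^(−0.0819·11)) = 557000 / (1 + 38.78571·0.406204)
= 557000 / 16.75491 ≈ 33243.99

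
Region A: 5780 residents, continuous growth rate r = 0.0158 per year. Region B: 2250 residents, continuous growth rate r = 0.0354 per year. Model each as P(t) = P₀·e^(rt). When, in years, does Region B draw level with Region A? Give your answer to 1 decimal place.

t ≈ 48.1 years

5780·e^(0.0158t) = 2250·e^(0.0354t)
5780/2250 = e^((0.0354 − 0.0158)t) → ln(2.56889) = 0.0196·t
t = 0.94347 / 0.0196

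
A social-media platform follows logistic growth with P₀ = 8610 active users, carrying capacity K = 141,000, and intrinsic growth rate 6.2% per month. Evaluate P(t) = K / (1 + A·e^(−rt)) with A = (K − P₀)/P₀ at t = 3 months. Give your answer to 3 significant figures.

A = (141000 − 8610)/8610 = 15.37631
P(3) = 141000 / (1 + 15.37631·e^(−0.062·3)) = 141000 / (1 + 15.37631·0.830274)
= 141000 / 13.76654 ≈ 10242.22

≈ 10,200 active users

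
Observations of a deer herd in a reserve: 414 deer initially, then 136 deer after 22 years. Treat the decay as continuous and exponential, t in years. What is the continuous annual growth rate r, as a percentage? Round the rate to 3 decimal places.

136 = 414 · e^(r·22)
e^(22r) = 136/414 = 0.3285
r = ln(0.3285) / 22 = -1.11321 / 22

r ≈ -5.060% per year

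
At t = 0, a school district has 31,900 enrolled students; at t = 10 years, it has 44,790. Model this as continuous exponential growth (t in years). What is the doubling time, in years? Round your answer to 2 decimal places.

r = ln(44790/31900) / 10 = ln(1.40408) / 10 ≈ 0.033938 per year
doubling time = ln 2 / |r| = 0.69315 / 0.033938

doubling time ≈ 20.42 years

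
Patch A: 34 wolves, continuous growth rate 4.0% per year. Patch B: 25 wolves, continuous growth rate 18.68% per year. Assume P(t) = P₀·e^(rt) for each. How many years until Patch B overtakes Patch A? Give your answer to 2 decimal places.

t ≈ 2.09 years

34·e^(0.04t) = 25·e^(0.1868t)
34/25 = e^((0.1868 − 0.04)t) → ln(1.36) = 0.1468·t
t = 0.30748 / 0.1468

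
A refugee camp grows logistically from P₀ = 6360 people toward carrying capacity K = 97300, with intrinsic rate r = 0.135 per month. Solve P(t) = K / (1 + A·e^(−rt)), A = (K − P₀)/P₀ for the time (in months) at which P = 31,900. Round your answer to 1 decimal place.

A = (97300 − 6360)/6360 = 14.29874
31900 = 97300/(1 + 14.29874·e^(−0.135t)) → 1 + 14.29874·e^(−0.135t) = 3.05016
e^(−0.135t) = 0.14338 → t = ln(6.97446)/0.135 = 1.94226/0.135

t ≈ 14.4 months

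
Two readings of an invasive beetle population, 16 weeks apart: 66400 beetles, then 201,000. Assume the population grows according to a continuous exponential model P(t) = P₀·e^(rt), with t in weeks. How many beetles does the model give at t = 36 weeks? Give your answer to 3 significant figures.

≈ 803,000 beetles

r = ln(201000/66400) / 16 ≈ 0.069225 per week
P(36) = 66400 · e^(0.069225·36) = 66400 · 12.08684 ≈ 802566.5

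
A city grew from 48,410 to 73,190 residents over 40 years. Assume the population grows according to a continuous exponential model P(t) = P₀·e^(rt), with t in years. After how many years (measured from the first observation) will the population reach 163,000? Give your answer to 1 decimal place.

t ≈ 117.5 years

r = ln(73190/48410) / 40 ≈ 0.010334 per year
t = ln(163000/48410) / r = 1.21404 / 0.010334 ≈ 117.483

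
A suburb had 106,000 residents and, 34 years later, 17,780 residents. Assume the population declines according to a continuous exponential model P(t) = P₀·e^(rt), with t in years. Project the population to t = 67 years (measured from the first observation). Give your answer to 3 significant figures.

≈ 3,140 residents

r = ln(17780/106000) / 34 ≈ -0.052511 per year
P(67) = 106000 · e^(-0.052511·67) = 106000 · 0.02965 ≈ 3143.13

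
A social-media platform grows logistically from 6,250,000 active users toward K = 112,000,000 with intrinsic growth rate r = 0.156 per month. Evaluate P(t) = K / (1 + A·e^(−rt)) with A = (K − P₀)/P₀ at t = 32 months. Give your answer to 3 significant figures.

A = (112000000 − 6250000)/6250000 = 16.92
P(32) = 112000000 / (1 + 16.92·e^(−0.156·32)) = 112000000 / (1 + 16.92·0.006792)
= 112000000 / 1.11492 ≈ 100455478.62

≈ 100,000,000 active users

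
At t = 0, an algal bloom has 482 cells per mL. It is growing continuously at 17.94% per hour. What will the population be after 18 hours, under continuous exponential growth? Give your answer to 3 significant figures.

≈ 12,200 cells per mL

P(18) = 482 · e^(0.1794·18) = 482 · e^(3.2292)
= 482 · 25.25944 ≈ 12175.05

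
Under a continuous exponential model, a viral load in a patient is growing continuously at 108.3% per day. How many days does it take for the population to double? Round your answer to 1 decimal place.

doubling time ≈ 0.6 days

doubling time = ln(2) / |r| = 0.69315 / 1.083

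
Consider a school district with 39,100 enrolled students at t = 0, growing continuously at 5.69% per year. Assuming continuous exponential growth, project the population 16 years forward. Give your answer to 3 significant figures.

P(16) = 39100 · e^(0.0569·16) = 39100 · e^(0.9104)
= 39100 · 2.48532 ≈ 97175.87

≈ 97,200 enrolled students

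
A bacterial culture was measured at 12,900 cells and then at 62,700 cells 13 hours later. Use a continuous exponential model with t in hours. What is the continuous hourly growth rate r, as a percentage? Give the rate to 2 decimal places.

62700 = 12900 · e^(r·13)
e^(13r) = 62700/12900 = 4.86047
r = ln(4.86047) / 13 = 1.58113 / 13

r ≈ 12.16% per hour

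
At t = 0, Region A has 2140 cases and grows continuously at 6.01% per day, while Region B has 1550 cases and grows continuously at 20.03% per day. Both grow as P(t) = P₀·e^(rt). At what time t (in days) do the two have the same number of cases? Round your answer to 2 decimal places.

2140·e^(0.0601t) = 1550·e^(0.2003t)
2140/1550 = e^((0.2003 − 0.0601)t) → ln(1.38065) = 0.1402·t
t = 0.32255 / 0.1402

t ≈ 2.30 days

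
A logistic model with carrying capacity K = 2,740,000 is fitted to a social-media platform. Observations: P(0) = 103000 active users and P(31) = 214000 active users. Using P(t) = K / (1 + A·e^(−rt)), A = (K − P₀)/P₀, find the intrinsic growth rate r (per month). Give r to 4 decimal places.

r ≈ 0.0250 per month

A = (2740000 − 103000)/103000 = 25.60194
214000 = 2740000/(1 + 25.60194·e^(−r·31)) → e^(−31r) = (12.80374 − 1)/25.60194 = 0.461049
r = −ln(0.461049)/31 = 0.77425/31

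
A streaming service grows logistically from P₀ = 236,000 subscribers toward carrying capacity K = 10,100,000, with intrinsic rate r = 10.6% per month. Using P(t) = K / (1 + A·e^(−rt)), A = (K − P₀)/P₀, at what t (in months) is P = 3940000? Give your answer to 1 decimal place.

t ≈ 31.0 months

A = (10100000 − 236000)/236000 = 41.79661
3940000 = 10100000/(1 + 41.79661·e^(−0.106t)) → 1 + 41.79661·e^(−0.106t) = 2.56345
e^(−0.106t) = 0.037406 → t = ln(26.73355)/0.106 = 3.28592/0.106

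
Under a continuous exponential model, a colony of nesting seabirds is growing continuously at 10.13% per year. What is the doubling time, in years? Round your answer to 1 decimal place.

doubling time = ln(2) / |r| = 0.69315 / 0.1013

doubling time ≈ 6.8 years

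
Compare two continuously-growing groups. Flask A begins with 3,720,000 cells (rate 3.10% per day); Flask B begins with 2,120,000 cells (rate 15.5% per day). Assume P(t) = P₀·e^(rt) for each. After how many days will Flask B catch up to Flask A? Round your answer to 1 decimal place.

t ≈ 4.5 days

3720000·e^(0.031t) = 2120000·e^(0.155t)
3720000/2120000 = e^((0.155 − 0.031)t) → ln(1.75472) = 0.124·t
t = 0.56231 / 0.124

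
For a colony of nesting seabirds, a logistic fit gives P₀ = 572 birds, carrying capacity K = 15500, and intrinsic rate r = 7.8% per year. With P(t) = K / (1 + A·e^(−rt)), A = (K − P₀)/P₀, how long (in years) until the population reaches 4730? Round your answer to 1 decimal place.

t ≈ 31.3 years

A = (15500 − 572)/572 = 26.0979
4730 = 15500/(1 + 26.0979·e^(−0.078t)) → 1 + 26.0979·e^(−0.078t) = 3.27696
e^(−0.078t) = 0.087247 → t = ln(11.46175)/0.078 = 2.43902/0.078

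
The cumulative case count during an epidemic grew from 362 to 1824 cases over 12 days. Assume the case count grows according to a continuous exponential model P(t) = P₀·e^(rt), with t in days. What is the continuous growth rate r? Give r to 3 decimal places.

1824 = 362 · e^(r·12)
e^(12r) = 1824/362 = 5.03867
r = ln(5.03867) / 12 = 1.61714 / 12

r ≈ 0.135 per day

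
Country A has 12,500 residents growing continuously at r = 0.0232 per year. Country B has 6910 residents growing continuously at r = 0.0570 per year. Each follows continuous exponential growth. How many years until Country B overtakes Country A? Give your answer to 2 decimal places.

t ≈ 17.54 years

12500·e^(0.0232t) = 6910·e^(0.057t)
12500/6910 = e^((0.057 − 0.0232)t) → ln(1.80897) = 0.0338·t
t = 0.59276 / 0.0338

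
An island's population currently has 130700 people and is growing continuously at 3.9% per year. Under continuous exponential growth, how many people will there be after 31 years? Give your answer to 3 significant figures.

P(31) = 130700 · e^(0.039·31) = 130700 · e^(1.209)
= 130700 · 3.35013 ≈ 437862.36

≈ 438,000 people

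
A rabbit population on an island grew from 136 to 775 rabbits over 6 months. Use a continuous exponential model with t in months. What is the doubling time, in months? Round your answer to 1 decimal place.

r = ln(775/136) / 6 = ln(5.69853) / 6 ≈ 0.290035 per month
doubling time = ln 2 / |r| = 0.69315 / 0.290035

doubling time ≈ 2.4 months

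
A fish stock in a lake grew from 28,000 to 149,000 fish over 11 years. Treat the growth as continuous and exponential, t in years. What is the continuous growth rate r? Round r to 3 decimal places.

149000 = 28000 · e^(r·11)
e^(11r) = 149000/28000 = 5.32143
r = ln(5.32143) / 11 = 1.67174 / 11

r ≈ 0.152 per year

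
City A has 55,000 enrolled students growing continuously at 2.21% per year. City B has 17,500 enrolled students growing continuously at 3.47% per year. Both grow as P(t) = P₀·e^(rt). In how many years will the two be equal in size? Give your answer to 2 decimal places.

55000·e^(0.0221t) = 17500·e^(0.0347t)
55000/17500 = e^((0.0347 − 0.0221)t) → ln(3.14286) = 0.0126·t
t = 1.14513 / 0.0126

t ≈ 90.88 years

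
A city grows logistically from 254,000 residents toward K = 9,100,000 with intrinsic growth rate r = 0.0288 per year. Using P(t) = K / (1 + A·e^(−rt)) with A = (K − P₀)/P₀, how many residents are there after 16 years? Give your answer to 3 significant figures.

≈ 396,000 residents

A = (9100000 − 254000)/254000 = 34.82677
P(16) = 9100000 / (1 + 34.82677·e^(−0.0288·16)) = 9100000 / (1 + 34.82677·0.630779)
= 9100000 / 22.96799 ≈ 396203.59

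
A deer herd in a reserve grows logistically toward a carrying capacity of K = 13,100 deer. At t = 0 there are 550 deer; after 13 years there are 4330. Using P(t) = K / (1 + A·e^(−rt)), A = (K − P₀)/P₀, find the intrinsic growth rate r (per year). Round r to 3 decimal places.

A = (13100 − 550)/550 = 22.81818
4330 = 13100/(1 + 22.81818·e^(−r·13)) → e^(−13r) = (3.0254 − 1)/22.81818 = 0.088763
r = −ln(0.088763)/13 = 2.42179/13

r ≈ 0.186 per year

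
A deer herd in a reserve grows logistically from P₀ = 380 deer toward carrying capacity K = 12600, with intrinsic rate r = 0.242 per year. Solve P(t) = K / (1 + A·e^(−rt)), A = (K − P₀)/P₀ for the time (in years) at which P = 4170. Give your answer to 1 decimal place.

t ≈ 11.4 years

A = (12600 − 380)/380 = 32.15789
4170 = 12600/(1 + 32.15789·e^(−0.242t)) → 1 + 32.15789·e^(−0.242t) = 3.02158
e^(−0.242t) = 0.062864 → t = ln(15.90729)/0.242 = 2.76678/0.242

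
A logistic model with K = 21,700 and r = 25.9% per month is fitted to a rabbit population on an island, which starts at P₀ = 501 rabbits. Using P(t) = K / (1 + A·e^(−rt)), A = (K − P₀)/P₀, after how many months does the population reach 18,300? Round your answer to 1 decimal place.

t ≈ 21.0 months

A = (21700 − 501)/501 = 42.31337
18300 = 21700/(1 + 42.31337·e^(−0.259t)) → 1 + 42.31337·e^(−0.259t) = 1.18579
e^(−0.259t) = 0.004391 → t = ln(227.74551)/0.259 = 5.42823/0.259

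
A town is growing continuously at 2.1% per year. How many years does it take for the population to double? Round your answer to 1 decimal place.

doubling time = ln(2) / |r| = 0.69315 / 0.021

doubling time ≈ 33.0 years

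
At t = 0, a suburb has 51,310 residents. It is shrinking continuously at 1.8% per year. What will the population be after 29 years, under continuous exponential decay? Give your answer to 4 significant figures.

≈ 30,440 residents

P(29) = 51310 · e^(-0.018·29) = 51310 · e^(-0.522)
= 51310 · 0.59333 ≈ 30443.9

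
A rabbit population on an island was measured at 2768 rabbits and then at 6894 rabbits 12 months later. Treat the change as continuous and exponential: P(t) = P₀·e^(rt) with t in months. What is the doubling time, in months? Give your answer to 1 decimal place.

doubling time ≈ 9.1 months

r = ln(6894/2768) / 12 = ln(2.49061) / 12 ≈ 0.076044 per month
doubling time = ln 2 / |r| = 0.69315 / 0.076044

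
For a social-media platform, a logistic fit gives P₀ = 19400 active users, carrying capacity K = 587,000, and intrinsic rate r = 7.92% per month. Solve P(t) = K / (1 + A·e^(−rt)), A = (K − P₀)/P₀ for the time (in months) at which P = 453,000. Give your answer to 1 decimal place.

A = (587000 − 19400)/19400 = 29.25773
453000 = 587000/(1 + 29.25773·e^(−0.0792t)) → 1 + 29.25773·e^(−0.0792t) = 1.29581
e^(−0.0792t) = 0.01011 → t = ln(98.9086)/0.0792 = 4.5942/0.0792

t ≈ 58.0 months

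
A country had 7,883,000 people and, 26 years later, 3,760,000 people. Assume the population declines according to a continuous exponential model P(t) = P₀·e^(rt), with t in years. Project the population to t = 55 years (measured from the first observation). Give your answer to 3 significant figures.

r = ln(3760000/7883000) / 26 ≈ -0.028473 per year
P(55) = 7883000 · e^(-0.028473·55) = 7883000 · 0.20888 ≈ 1646598

≈ 1,650,000 people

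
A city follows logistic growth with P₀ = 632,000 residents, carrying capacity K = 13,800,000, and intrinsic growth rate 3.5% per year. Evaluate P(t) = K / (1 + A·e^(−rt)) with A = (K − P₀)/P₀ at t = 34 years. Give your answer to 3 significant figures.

≈ 1,880,000 residents

A = (13800000 − 632000)/632000 = 20.83544
P(34) = 13800000 / (1 + 20.83544·e^(−0.035·34)) = 13800000 / (1 + 20.83544·0.304221)
= 13800000 / 7.33858 ≈ 1880471.55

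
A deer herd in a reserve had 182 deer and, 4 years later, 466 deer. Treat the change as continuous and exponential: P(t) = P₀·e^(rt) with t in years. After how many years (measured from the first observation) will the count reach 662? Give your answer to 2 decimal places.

r = ln(466/182) / 4 ≈ 0.235045 per year
t = ln(662/182) / r = 1.29126 / 0.235045 ≈ 5.494

t ≈ 5.49 years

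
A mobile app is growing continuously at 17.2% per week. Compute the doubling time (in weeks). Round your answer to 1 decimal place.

doubling time ≈ 4.0 weeks

doubling time = ln(2) / |r| = 0.69315 / 0.172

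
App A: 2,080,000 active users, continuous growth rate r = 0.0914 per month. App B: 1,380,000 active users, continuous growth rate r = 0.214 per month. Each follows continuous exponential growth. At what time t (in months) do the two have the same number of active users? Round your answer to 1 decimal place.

2080000·e^(0.0914t) = 1380000·e^(0.214t)
2080000/1380000 = e^((0.214 − 0.0914)t) → ln(1.50725) = 0.1226·t
t = 0.41028 / 0.1226

t ≈ 3.3 months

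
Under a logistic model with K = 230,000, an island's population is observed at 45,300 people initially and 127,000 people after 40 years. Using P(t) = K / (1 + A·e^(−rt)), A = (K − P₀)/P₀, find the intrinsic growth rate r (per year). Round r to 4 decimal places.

A = (230000 − 45300)/45300 = 4.07726
127000 = 230000/(1 + 4.07726·e^(−r·40)) → e^(−40r) = (1.81102 − 1)/4.07726 = 0.198914
r = −ln(0.198914)/40 = 1.61488/40

r ≈ 0.0404 per year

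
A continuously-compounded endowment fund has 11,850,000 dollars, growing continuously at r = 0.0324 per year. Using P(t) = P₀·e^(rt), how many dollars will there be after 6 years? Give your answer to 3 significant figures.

≈ 14,400,000 dollars

P(6) = 11850000 · e^(0.0324·6) = 11850000 · e^(0.1944)
= 11850000 · 1.21458 ≈ 14392796.92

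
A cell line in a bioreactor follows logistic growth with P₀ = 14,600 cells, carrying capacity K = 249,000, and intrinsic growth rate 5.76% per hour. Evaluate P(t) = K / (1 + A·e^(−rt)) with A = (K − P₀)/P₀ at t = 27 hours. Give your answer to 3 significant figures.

A = (249000 − 14600)/14600 = 16.05479
P(27) = 249000 / (1 + 16.05479·e^(−0.0576·27)) = 249000 / (1 + 16.05479·0.211147)
= 249000 / 4.38992 ≈ 56720.8

≈ 56,700 cells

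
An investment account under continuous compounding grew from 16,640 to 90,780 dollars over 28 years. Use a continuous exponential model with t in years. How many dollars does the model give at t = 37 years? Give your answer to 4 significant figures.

r = ln(90780/16640) / 28 ≈ 0.060594 per year
P(37) = 16640 · e^(0.060594·37) = 16640 · 9.4119 ≈ 156614.01

≈ 156,600 dollars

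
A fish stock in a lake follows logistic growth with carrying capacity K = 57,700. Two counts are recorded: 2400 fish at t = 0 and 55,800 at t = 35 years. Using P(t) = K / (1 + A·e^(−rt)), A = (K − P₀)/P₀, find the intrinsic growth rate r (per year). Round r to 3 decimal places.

r ≈ 0.186 per year

A = (57700 − 2400)/2400 = 23.04167
55800 = 57700/(1 + 23.04167·e^(−r·35)) → e^(−35r) = (1.03405 − 1)/23.04167 = 0.001478
r = −ln(0.001478)/35 = 6.51722/35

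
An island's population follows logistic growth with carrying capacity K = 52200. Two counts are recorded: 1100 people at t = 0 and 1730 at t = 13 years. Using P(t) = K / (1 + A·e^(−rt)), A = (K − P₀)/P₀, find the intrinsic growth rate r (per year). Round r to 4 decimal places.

A = (52200 − 1100)/1100 = 46.45455
1730 = 52200/(1 + 46.45455·e^(−r·13)) → e^(−13r) = (30.17341 − 1)/46.45455 = 0.627999
r = −ln(0.627999)/13 = 0.46522/13

r ≈ 0.0358 per year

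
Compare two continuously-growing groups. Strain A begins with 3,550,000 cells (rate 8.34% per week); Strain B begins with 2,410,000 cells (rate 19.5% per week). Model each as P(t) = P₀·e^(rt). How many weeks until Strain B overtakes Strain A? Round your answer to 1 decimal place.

t ≈ 3.5 weeks

3550000·e^(0.0834t) = 2410000·e^(0.195t)
3550000/2410000 = e^((0.195 − 0.0834)t) → ln(1.47303) = 0.1116·t
t = 0.38732 / 0.1116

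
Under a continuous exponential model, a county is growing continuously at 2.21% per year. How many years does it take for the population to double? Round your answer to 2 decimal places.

doubling time ≈ 31.36 years

doubling time = ln(2) / |r| = 0.69315 / 0.0221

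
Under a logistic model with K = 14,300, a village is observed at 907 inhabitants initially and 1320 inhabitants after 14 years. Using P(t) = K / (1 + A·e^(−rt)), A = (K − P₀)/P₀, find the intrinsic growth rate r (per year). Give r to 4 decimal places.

r ≈ 0.0290 per year

A = (14300 − 907)/907 = 14.76626
1320 = 14300/(1 + 14.76626·e^(−r·14)) → e^(−14r) = (10.83333 − 1)/14.76626 = 0.665932
r = −ln(0.665932)/14 = 0.40657/14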